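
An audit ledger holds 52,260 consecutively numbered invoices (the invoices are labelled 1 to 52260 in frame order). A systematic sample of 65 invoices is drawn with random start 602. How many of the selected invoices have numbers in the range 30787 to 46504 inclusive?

k = 52260/65 = 804
First selection ≥ 30787: 602 + ⌈(30787−602)/804⌉·804 = 602 + 38×804 = 31154
Last selection ≤ 46504: 602 + ⌊(46504−602)/804⌋·804 = 602 + 57×804 = 46430
Count = 57 − 38 + 1 = 20

20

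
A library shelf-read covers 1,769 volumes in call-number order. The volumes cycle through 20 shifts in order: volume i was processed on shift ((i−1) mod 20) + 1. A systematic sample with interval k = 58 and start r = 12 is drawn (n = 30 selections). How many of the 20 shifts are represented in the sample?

Consecutive selections differ by k = 58, so their shift numbers differ by 58 mod 20 = 18.
gcd(58, 20) = 2, so the sample visits 20/2 = 10 distinct residues mod 20.
Start 12 is shift 12; the shifts hit are 2, 4, 6, 8, 10, 12, 14, 16, 18, 20.

10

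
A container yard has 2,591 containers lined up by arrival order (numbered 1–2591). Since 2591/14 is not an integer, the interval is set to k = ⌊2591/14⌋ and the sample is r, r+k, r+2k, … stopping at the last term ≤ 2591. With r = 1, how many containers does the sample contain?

15

k = ⌊2591/14⌋ = 185
Achieved size = ⌊(2591 − 1)/185⌋ + 1 = ⌊2590/185⌋ + 1 = 14 + 1 = 15
(last selection: 1 + 14×185 = 2591 ≤ 2591; next would be 2776 > 2591)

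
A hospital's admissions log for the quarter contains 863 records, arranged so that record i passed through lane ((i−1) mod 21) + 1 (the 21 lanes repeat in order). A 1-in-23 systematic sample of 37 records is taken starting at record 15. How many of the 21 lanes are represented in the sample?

Consecutive selections differ by k = 23, so their lane numbers differ by 23 mod 21 = 2.
gcd(23, 21) = 1, so the sample visits 21/1 = 21 distinct residues mod 21.
Start 15 is lane 15; the lanes hit are 1, 2, 3, 4, 5, 6, 7, 8, 9, 10, 11, 12, 13, 14, 15, 16, 17, 18, 19, 20, 21.

21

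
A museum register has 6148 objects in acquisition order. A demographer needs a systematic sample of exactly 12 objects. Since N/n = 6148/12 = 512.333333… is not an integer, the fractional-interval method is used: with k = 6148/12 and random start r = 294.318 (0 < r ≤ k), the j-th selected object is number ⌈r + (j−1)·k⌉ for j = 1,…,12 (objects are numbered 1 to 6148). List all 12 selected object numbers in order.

j=1: r + 0k = 294.318 → ⌈·⌉ = 295
j=2: r + 1k = 806.651333… → ⌈·⌉ = 807
j=3: r + 2k = 1318.984666… → ⌈·⌉ = 1319
j=4: r + 3k = 1831.318 → ⌈·⌉ = 1832
j=5: r + 4k = 2343.651333… → ⌈·⌉ = 2344
j=6: r + 5k = 2855.984666… → ⌈·⌉ = 2856
j=7: r + 6k = 3368.318 → ⌈·⌉ = 3369
j=8: r + 7k = 3880.651333… → ⌈·⌉ = 3881
j=9: r + 8k = 4392.984666… → ⌈·⌉ = 4393
j=10: r + 9k = 4905.318 → ⌈·⌉ = 4906
j=11: r + 10k = 5417.651333… → ⌈·⌉ = 5418
j=12: r + 11k = 5929.984666… → ⌈·⌉ = 5930

295, 807, 1319, 1832, 2344, 2856, 3369, 3881, 4393, 4906, 5418, 5930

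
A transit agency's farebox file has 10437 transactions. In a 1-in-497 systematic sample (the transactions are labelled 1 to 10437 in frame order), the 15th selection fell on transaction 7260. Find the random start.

k = 497
r = 7260 − (15−1)×497 = 7260 − 6958 = 302

302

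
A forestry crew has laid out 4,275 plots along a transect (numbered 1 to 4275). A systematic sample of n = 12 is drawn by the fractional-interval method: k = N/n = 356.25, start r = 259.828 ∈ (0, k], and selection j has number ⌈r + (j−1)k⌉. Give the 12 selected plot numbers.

j=1: r + 0k = 259.828 → ⌈·⌉ = 260
j=2: r + 1k = 616.078 → ⌈·⌉ = 617
j=3: r + 2k = 972.328 → ⌈·⌉ = 973
j=4: r + 3k = 1328.578 → ⌈·⌉ = 1329
j=5: r + 4k = 1684.828 → ⌈·⌉ = 1685
j=6: r + 5k = 2041.078 → ⌈·⌉ = 2042
j=7: r + 6k = 2397.328 → ⌈·⌉ = 2398
j=8: r + 7k = 2753.578 → ⌈·⌉ = 2754
j=9: r + 8k = 3109.828 → ⌈·⌉ = 3110
j=10: r + 9k = 3466.078 → ⌈·⌉ = 3467
j=11: r + 10k = 3822.328 → ⌈·⌉ = 3823
j=12: r + 11k = 4178.578 → ⌈·⌉ = 4179

260, 617, 973, 1329, 1685, 2042, 2398, 2754, 3110, 3467, 3823, 4179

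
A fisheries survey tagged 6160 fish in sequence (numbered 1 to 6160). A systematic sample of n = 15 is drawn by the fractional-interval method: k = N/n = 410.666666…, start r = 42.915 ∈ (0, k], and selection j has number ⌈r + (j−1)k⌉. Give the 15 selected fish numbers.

43, 454, 865, 1275, 1686, 2097, 2507, 2918, 3329, 3739, 4150, 4561, 4971, 5382, 5793

j=1: r + 0k = 42.915 → ⌈·⌉ = 43
j=2: r + 1k = 453.581666… → ⌈·⌉ = 454
j=3: r + 2k = 864.248333… → ⌈·⌉ = 865
j=4: r + 3k = 1274.915 → ⌈·⌉ = 1275
j=5: r + 4k = 1685.581666… → ⌈·⌉ = 1686
j=6: r + 5k = 2096.248333… → ⌈·⌉ = 2097
j=7: r + 6k = 2506.915 → ⌈·⌉ = 2507
j=8: r + 7k = 2917.581666… → ⌈·⌉ = 2918
j=9: r + 8k = 3328.248333… → ⌈·⌉ = 3329
j=10: r + 9k = 3738.915 → ⌈·⌉ = 3739
j=11: r + 10k = 4149.581666… → ⌈·⌉ = 4150
j=12: r + 11k = 4560.248333… → ⌈·⌉ = 4561
j=13: r + 12k = 4970.915 → ⌈·⌉ = 4971
j=14: r + 13k = 5381.581666… → ⌈·⌉ = 5382
j=15: r + 14k = 5792.248333… → ⌈·⌉ = 5793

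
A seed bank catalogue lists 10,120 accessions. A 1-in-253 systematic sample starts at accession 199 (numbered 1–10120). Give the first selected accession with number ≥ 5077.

5259

k = 253
Steps past start: ⌈(5077 − 199)/253⌉ = ⌈4878/253⌉ = 20
Selected accession: 199 + 20×253 = 5259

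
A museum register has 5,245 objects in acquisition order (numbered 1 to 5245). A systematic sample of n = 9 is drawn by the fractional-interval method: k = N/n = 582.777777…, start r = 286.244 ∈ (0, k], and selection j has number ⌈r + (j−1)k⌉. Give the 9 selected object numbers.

287, 870, 1452, 2035, 2618, 3201, 3783, 4366, 4949

j=1: r + 0k = 286.244 → ⌈·⌉ = 287
j=2: r + 1k = 869.021777… → ⌈·⌉ = 870
j=3: r + 2k = 1451.799555… → ⌈·⌉ = 1452
j=4: r + 3k = 2034.577333… → ⌈·⌉ = 2035
j=5: r + 4k = 2617.355111… → ⌈·⌉ = 2618
j=6: r + 5k = 3200.132888… → ⌈·⌉ = 3201
j=7: r + 6k = 3782.910666… → ⌈·⌉ = 3783
j=8: r + 7k = 4365.688444… → ⌈·⌉ = 4366
j=9: r + 8k = 4948.466222… → ⌈·⌉ = 4949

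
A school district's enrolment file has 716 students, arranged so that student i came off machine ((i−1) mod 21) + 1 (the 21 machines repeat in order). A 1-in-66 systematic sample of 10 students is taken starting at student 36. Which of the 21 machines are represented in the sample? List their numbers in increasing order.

3, 6, 9, 12, 15, 18, 21

Consecutive selections differ by k = 66, so their machine numbers differ by 66 mod 21 = 3.
gcd(66, 21) = 3, so the sample visits 21/3 = 7 distinct residues mod 21.
Start 36 is machine 15; the machines hit are 3, 6, 9, 12, 15, 18, 21.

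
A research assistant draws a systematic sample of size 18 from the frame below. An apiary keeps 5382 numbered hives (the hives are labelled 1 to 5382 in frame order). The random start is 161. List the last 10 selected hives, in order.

2553, 2852, 3151, 3450, 3749, 4048, 4347, 4646, 4945, 5244

k = N/n = 5382/18 = 299
9th selection = 161 + 8×299 = 2553
10th: 2553 + 299 = 2852
11th: 2852 + 299 = 3151
12th: 3151 + 299 = 3450
13th: 3450 + 299 = 3749
14th: 3749 + 299 = 4048
15th: 4048 + 299 = 4347
16th: 4347 + 299 = 4646
17th: 4646 + 299 = 4945
18th: 4945 + 299 = 5244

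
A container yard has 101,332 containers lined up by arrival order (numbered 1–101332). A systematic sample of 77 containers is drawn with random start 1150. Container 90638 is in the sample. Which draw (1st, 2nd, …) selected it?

k = 101332/77 = 1316
position = (90638 − 1150)/1316 + 1 = 89488/1316 + 1 = 68 + 1 = 69

69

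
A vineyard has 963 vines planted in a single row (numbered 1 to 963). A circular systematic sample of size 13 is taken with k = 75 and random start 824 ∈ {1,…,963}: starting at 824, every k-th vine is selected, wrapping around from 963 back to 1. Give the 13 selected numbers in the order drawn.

824, 899, 11, 86, 161, 236, 311, 386, 461, 536, 611, 686, 761

Selection 1: 824
Selection 2: 824 + 75 = 899
Selection 3: 899 + 75 = 974 → 974 − 963 = 11
Selection 4: 11 + 75 = 86
Selection 5: 86 + 75 = 161
Selection 6: 161 + 75 = 236
Selection 7: 236 + 75 = 311
Selection 8: 311 + 75 = 386
Selection 9: 386 + 75 = 461
Selection 10: 461 + 75 = 536
Selection 11: 536 + 75 = 611
Selection 12: 611 + 75 = 686
Selection 13: 686 + 75 = 761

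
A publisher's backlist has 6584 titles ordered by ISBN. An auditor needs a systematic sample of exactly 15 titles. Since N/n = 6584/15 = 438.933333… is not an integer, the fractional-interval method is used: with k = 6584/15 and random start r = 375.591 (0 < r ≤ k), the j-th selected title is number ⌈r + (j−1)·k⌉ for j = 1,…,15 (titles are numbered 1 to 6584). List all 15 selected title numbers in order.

376, 815, 1254, 1693, 2132, 2571, 3010, 3449, 3888, 4326, 4765, 5204, 5643, 6082, 6521

j=1: r + 0k = 375.591 → ⌈·⌉ = 376
j=2: r + 1k = 814.524333… → ⌈·⌉ = 815
j=3: r + 2k = 1253.457666… → ⌈·⌉ = 1254
j=4: r + 3k = 1692.391 → ⌈·⌉ = 1693
j=5: r + 4k = 2131.324333… → ⌈·⌉ = 2132
j=6: r + 5k = 2570.257666… → ⌈·⌉ = 2571
j=7: r + 6k = 3009.191 → ⌈·⌉ = 3010
j=8: r + 7k = 3448.124333… → ⌈·⌉ = 3449
j=9: r + 8k = 3887.057666… → ⌈·⌉ = 3888
j=10: r + 9k = 4325.991 → ⌈·⌉ = 4326
j=11: r + 10k = 4764.924333… → ⌈·⌉ = 4765
j=12: r + 11k = 5203.857666… → ⌈·⌉ = 5204
j=13: r + 12k = 5642.791 → ⌈·⌉ = 5643
j=14: r + 13k = 6081.724333… → ⌈·⌉ = 6082
j=15: r + 14k = 6520.657666… → ⌈·⌉ = 6521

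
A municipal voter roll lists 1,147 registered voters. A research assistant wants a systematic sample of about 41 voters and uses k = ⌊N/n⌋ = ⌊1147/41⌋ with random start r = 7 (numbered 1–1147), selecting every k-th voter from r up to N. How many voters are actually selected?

43

k = ⌊1147/41⌋ = 27
Achieved size = ⌊(1147 − 7)/27⌋ + 1 = ⌊1140/27⌋ + 1 = 42 + 1 = 43
(last selection: 7 + 42×27 = 1141 ≤ 1147; next would be 1168 > 1147)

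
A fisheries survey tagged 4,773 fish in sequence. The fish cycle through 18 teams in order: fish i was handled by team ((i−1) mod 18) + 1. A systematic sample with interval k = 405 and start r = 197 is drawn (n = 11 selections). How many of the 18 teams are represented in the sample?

2

Consecutive selections differ by k = 405, so their team numbers differ by 405 mod 18 = 9.
gcd(405, 18) = 9, so the sample visits 18/9 = 2 distinct residues mod 18.
Start 197 is team 17; the teams hit are 8, 17.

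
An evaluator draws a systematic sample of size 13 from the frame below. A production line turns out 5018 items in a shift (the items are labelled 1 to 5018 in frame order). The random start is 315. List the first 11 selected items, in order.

315, 701, 1087, 1473, 1859, 2245, 2631, 3017, 3403, 3789, 4175

k = N/n = 5018/13 = 386
item 1: 315
item 2: 315 + 386 = 701
item 3: 701 + 386 = 1087
item 4: 1087 + 386 = 1473
item 5: 1473 + 386 = 1859
item 6: 1859 + 386 = 2245
item 7: 2245 + 386 = 2631
item 8: 2631 + 386 = 3017
item 9: 3017 + 386 = 3403
item 10: 3403 + 386 = 3789
item 11: 3789 + 386 = 4175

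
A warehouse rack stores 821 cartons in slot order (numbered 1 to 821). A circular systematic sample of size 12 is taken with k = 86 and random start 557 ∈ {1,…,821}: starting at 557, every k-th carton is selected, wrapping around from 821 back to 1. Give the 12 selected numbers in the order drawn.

557, 643, 729, 815, 80, 166, 252, 338, 424, 510, 596, 682

Selection 1: 557
Selection 2: 557 + 86 = 643
Selection 3: 643 + 86 = 729
Selection 4: 729 + 86 = 815
Selection 5: 815 + 86 = 901 → 901 − 821 = 80
Selection 6: 80 + 86 = 166
Selection 7: 166 + 86 = 252
Selection 8: 252 + 86 = 338
Selection 9: 338 + 86 = 424
Selection 10: 424 + 86 = 510
Selection 11: 510 + 86 = 596
Selection 12: 596 + 86 = 682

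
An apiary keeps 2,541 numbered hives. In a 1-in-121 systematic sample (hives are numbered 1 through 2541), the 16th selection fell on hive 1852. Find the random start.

37

k = 121
r = 1852 − (16−1)×121 = 1852 − 1815 = 37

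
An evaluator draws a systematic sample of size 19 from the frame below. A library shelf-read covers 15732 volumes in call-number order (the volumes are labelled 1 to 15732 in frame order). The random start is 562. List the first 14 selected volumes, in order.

562, 1390, 2218, 3046, 3874, 4702, 5530, 6358, 7186, 8014, 8842, 9670, 10498, 11326

k = N/n = 15732/19 = 828
volume 1: 562
volume 2: 562 + 828 = 1390
volume 3: 1390 + 828 = 2218
volume 4: 2218 + 828 = 3046
volume 5: 3046 + 828 = 3874
volume 6: 3874 + 828 = 4702
volume 7: 4702 + 828 = 5530
volume 8: 5530 + 828 = 6358
volume 9: 6358 + 828 = 7186
volume 10: 7186 + 828 = 8014
volume 11: 8014 + 828 = 8842
volume 12: 8842 + 828 = 9670
volume 13: 9670 + 828 = 10498
volume 14: 10498 + 828 = 11326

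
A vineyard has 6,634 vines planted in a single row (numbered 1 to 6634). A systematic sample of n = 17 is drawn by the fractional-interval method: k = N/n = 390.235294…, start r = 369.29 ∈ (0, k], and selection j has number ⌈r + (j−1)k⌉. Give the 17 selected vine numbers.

j=1: r + 0k = 369.29 → ⌈·⌉ = 370
j=2: r + 1k = 759.525294… → ⌈·⌉ = 760
j=3: r + 2k = 1149.760588… → ⌈·⌉ = 1150
j=4: r + 3k = 1539.995882… → ⌈·⌉ = 1540
j=5: r + 4k = 1930.231176… → ⌈·⌉ = 1931
j=6: r + 5k = 2320.466470… → ⌈·⌉ = 2321
j=7: r + 6k = 2710.701764… → ⌈·⌉ = 2711
j=8: r + 7k = 3100.937058… → ⌈·⌉ = 3101
j=9: r + 8k = 3491.172352… → ⌈·⌉ = 3492
j=10: r + 9k = 3881.407647… → ⌈·⌉ = 3882
j=11: r + 10k = 4271.642941… → ⌈·⌉ = 4272
j=12: r + 11k = 4661.878235… → ⌈·⌉ = 4662
j=13: r + 12k = 5052.113529… → ⌈·⌉ = 5053
j=14: r + 13k = 5442.348823… → ⌈·⌉ = 5443
j=15: r + 14k = 5832.584117… → ⌈·⌉ = 5833
j=16: r + 15k = 6222.819411… → ⌈·⌉ = 6223
j=17: r + 16k = 6613.054705… → ⌈·⌉ = 6614

370, 760, 1150, 1540, 1931, 2321, 2711, 3101, 3492, 3882, 4272, 4662, 5053, 5443, 5833, 6223, 6614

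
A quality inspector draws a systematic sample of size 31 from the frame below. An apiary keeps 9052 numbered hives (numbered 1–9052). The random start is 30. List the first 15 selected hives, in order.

k = N/n = 9052/31 = 292
hive 1: 30
hive 2: 30 + 292 = 322
hive 3: 322 + 292 = 614
hive 4: 614 + 292 = 906
hive 5: 906 + 292 = 1198
hive 6: 1198 + 292 = 1490
hive 7: 1490 + 292 = 1782
hive 8: 1782 + 292 = 2074
hive 9: 2074 + 292 = 2366
hive 10: 2366 + 292 = 2658
hive 11: 2658 + 292 = 2950
hive 12: 2950 + 292 = 3242
hive 13: 3242 + 292 = 3534
hive 14: 3534 + 292 = 3826
hive 15: 3826 + 292 = 4118

30, 322, 614, 906, 1198, 1490, 1782, 2074, 2366, 2658, 2950, 3242, 3534, 3826, 4118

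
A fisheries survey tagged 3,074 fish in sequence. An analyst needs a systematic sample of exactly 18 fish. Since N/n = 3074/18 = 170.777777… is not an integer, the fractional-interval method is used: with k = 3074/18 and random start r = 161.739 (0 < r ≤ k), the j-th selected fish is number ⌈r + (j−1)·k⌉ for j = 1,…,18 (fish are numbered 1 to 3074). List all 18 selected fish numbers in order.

j=1: r + 0k = 161.739 → ⌈·⌉ = 162
j=2: r + 1k = 332.516777… → ⌈·⌉ = 333
j=3: r + 2k = 503.294555… → ⌈·⌉ = 504
j=4: r + 3k = 674.072333… → ⌈·⌉ = 675
j=5: r + 4k = 844.850111… → ⌈·⌉ = 845
j=6: r + 5k = 1015.627888… → ⌈·⌉ = 1016
j=7: r + 6k = 1186.405666… → ⌈·⌉ = 1187
j=8: r + 7k = 1357.183444… → ⌈·⌉ = 1358
j=9: r + 8k = 1527.961222… → ⌈·⌉ = 1528
j=10: r + 9k = 1698.739 → ⌈·⌉ = 1699
j=11: r + 10k = 1869.516777… → ⌈·⌉ = 1870
j=12: r + 11k = 2040.294555… → ⌈·⌉ = 2041
j=13: r + 12k = 2211.072333… → ⌈·⌉ = 2212
j=14: r + 13k = 2381.850111… → ⌈·⌉ = 2382
j=15: r + 14k = 2552.627888… → ⌈·⌉ = 2553
j=16: r + 15k = 2723.405666… → ⌈·⌉ = 2724
j=17: r + 16k = 2894.183444… → ⌈·⌉ = 2895
j=18: r + 17k = 3064.961222… → ⌈·⌉ = 3065

162, 333, 504, 675, 845, 1016, 1187, 1358, 1528, 1699, 1870, 2041, 2212, 2382, 2553, 2724, 2895, 3065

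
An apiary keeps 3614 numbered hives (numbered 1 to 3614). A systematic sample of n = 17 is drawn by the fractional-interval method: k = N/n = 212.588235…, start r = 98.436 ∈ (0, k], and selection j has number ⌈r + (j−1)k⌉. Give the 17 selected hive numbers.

99, 312, 524, 737, 949, 1162, 1374, 1587, 1800, 2012, 2225, 2437, 2650, 2863, 3075, 3288, 3500

j=1: r + 0k = 98.436 → ⌈·⌉ = 99
j=2: r + 1k = 311.024235… → ⌈·⌉ = 312
j=3: r + 2k = 523.612470… → ⌈·⌉ = 524
j=4: r + 3k = 736.200705… → ⌈·⌉ = 737
j=5: r + 4k = 948.788941… → ⌈·⌉ = 949
j=6: r + 5k = 1161.377176… → ⌈·⌉ = 1162
j=7: r + 6k = 1373.965411… → ⌈·⌉ = 1374
j=8: r + 7k = 1586.553647… → ⌈·⌉ = 1587
j=9: r + 8k = 1799.141882… → ⌈·⌉ = 1800
j=10: r + 9k = 2011.730117… → ⌈·⌉ = 2012
j=11: r + 10k = 2224.318352… → ⌈·⌉ = 2225
j=12: r + 11k = 2436.906588… → ⌈·⌉ = 2437
j=13: r + 12k = 2649.494823… → ⌈·⌉ = 2650
j=14: r + 13k = 2862.083058… → ⌈·⌉ = 2863
j=15: r + 14k = 3074.671294… → ⌈·⌉ = 3075
j=16: r + 15k = 3287.259529… → ⌈·⌉ = 3288
j=17: r + 16k = 3499.847764… → ⌈·⌉ = 3500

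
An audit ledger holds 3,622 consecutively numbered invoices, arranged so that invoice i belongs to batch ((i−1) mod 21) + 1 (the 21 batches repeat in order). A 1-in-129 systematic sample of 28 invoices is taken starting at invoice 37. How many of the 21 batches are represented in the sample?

Consecutive selections differ by k = 129, so their batch numbers differ by 129 mod 21 = 3.
gcd(129, 21) = 3, so the sample visits 21/3 = 7 distinct residues mod 21.
Start 37 is batch 16; the batches hit are 1, 4, 7, 10, 13, 16, 19.

7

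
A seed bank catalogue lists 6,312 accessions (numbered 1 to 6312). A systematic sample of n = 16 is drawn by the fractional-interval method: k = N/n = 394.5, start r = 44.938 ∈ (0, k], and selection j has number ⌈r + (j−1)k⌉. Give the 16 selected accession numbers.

j=1: r + 0k = 44.938 → ⌈·⌉ = 45
j=2: r + 1k = 439.438 → ⌈·⌉ = 440
j=3: r + 2k = 833.938 → ⌈·⌉ = 834
j=4: r + 3k = 1228.438 → ⌈·⌉ = 1229
j=5: r + 4k = 1622.938 → ⌈·⌉ = 1623
j=6: r + 5k = 2017.438 → ⌈·⌉ = 2018
j=7: r + 6k = 2411.938 → ⌈·⌉ = 2412
j=8: r + 7k = 2806.438 → ⌈·⌉ = 2807
j=9: r + 8k = 3200.938 → ⌈·⌉ = 3201
j=10: r + 9k = 3595.438 → ⌈·⌉ = 3596
j=11: r + 10k = 3989.938 → ⌈·⌉ = 3990
j=12: r + 11k = 4384.438 → ⌈·⌉ = 4385
j=13: r + 12k = 4778.938 → ⌈·⌉ = 4779
j=14: r + 13k = 5173.438 → ⌈·⌉ = 5174
j=15: r + 14k = 5567.938 → ⌈·⌉ = 5568
j=16: r + 15k = 5962.438 → ⌈·⌉ = 5963

45, 440, 834, 1229, 1623, 2018, 2412, 2807, 3201, 3596, 3990, 4385, 4779, 5174, 5568, 5963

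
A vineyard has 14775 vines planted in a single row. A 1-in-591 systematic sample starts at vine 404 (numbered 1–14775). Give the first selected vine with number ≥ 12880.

13406

k = 591
Steps past start: ⌈(12880 − 404)/591⌉ = ⌈12476/591⌉ = 22
Selected vine: 404 + 22×591 = 13406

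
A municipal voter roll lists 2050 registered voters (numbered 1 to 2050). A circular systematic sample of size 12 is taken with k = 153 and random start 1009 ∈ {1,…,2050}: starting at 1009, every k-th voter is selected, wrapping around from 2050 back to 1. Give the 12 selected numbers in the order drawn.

1009, 1162, 1315, 1468, 1621, 1774, 1927, 30, 183, 336, 489, 642

Selection 1: 1009
Selection 2: 1009 + 153 = 1162
Selection 3: 1162 + 153 = 1315
Selection 4: 1315 + 153 = 1468
Selection 5: 1468 + 153 = 1621
Selection 6: 1621 + 153 = 1774
Selection 7: 1774 + 153 = 1927
Selection 8: 1927 + 153 = 2080 → 2080 − 2050 = 30
Selection 9: 30 + 153 = 183
Selection 10: 183 + 153 = 336
Selection 11: 336 + 153 = 489
Selection 12: 489 + 153 = 642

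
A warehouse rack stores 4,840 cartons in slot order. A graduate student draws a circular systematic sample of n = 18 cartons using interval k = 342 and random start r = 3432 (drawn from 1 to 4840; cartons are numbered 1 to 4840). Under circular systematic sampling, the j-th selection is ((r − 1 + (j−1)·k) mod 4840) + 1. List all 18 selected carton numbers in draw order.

Selection 1: 3432
Selection 2: 3432 + 342 = 3774
Selection 3: 3774 + 342 = 4116
Selection 4: 4116 + 342 = 4458
Selection 5: 4458 + 342 = 4800
Selection 6: 4800 + 342 = 5142 → 5142 − 4840 = 302
Selection 7: 302 + 342 = 644
Selection 8: 644 + 342 = 986
Selection 9: 986 + 342 = 1328
Selection 10: 1328 + 342 = 1670
Selection 11: 1670 + 342 = 2012
Selection 12: 2012 + 342 = 2354
Selection 13: 2354 + 342 = 2696
Selection 14: 2696 + 342 = 3038
Selection 15: 3038 + 342 = 3380
Selection 16: 3380 + 342 = 3722
Selection 17: 3722 + 342 = 4064
Selection 18: 4064 + 342 = 4406

3432, 3774, 4116, 4458, 4800, 302, 644, 986, 1328, 1670, 2012, 2354, 2696, 3038, 3380, 3722, 4064, 4406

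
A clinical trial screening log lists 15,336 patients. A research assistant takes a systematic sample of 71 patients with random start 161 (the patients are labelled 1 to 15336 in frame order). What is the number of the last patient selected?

k = 15336/71 = 216
71st selection = r + (71−1)·k = 161 + 70×216 = 161 + 15120 = 15281

15281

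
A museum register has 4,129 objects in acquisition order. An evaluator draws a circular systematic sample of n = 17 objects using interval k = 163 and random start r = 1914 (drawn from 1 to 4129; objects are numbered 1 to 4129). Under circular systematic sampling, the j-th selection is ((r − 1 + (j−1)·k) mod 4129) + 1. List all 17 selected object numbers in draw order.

1914, 2077, 2240, 2403, 2566, 2729, 2892, 3055, 3218, 3381, 3544, 3707, 3870, 4033, 67, 230, 393

Selection 1: 1914
Selection 2: 1914 + 163 = 2077
Selection 3: 2077 + 163 = 2240
Selection 4: 2240 + 163 = 2403
Selection 5: 2403 + 163 = 2566
Selection 6: 2566 + 163 = 2729
Selection 7: 2729 + 163 = 2892
Selection 8: 2892 + 163 = 3055
Selection 9: 3055 + 163 = 3218
Selection 10: 3218 + 163 = 3381
Selection 11: 3381 + 163 = 3544
Selection 12: 3544 + 163 = 3707
Selection 13: 3707 + 163 = 3870
Selection 14: 3870 + 163 = 4033
Selection 15: 4033 + 163 = 4196 → 4196 − 4129 = 67
Selection 16: 67 + 163 = 230
Selection 17: 230 + 163 = 393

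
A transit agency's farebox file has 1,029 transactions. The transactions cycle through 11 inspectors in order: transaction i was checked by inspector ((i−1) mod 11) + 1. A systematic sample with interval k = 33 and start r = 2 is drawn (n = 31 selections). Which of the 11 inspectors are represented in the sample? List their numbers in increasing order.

2

Consecutive selections differ by k = 33, so their inspector numbers differ by 33 mod 11 = 0.
gcd(33, 11) = 11, so the sample visits 11/11 = 1 distinct residues mod 11.
Start 2 is inspector 2; the inspectors hit are 2.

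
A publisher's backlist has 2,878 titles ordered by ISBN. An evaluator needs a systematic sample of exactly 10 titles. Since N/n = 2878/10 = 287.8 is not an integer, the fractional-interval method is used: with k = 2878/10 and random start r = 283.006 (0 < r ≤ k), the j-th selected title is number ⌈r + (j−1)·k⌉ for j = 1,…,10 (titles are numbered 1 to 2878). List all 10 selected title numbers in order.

284, 571, 859, 1147, 1435, 1723, 2010, 2298, 2586, 2874

j=1: r + 0k = 283.006 → ⌈·⌉ = 284
j=2: r + 1k = 570.806 → ⌈·⌉ = 571
j=3: r + 2k = 858.606 → ⌈·⌉ = 859
j=4: r + 3k = 1146.406 → ⌈·⌉ = 1147
j=5: r + 4k = 1434.206 → ⌈·⌉ = 1435
j=6: r + 5k = 1722.006 → ⌈·⌉ = 1723
j=7: r + 6k = 2009.806 → ⌈·⌉ = 2010
j=8: r + 7k = 2297.606 → ⌈·⌉ = 2298
j=9: r + 8k = 2585.406 → ⌈·⌉ = 2586
j=10: r + 9k = 2873.206 → ⌈·⌉ = 2874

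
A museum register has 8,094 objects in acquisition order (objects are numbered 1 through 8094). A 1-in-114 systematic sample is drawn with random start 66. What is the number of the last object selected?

k = 114
71st selection = r + (71−1)·k = 66 + 70×114 = 66 + 7980 = 8046

8046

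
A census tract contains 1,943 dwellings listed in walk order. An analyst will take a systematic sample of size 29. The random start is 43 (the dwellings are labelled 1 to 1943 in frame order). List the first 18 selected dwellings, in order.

43, 110, 177, 244, 311, 378, 445, 512, 579, 646, 713, 780, 847, 914, 981, 1048, 1115, 1182

k = N/n = 1943/29 = 67
dwelling 1: 43
dwelling 2: 43 + 67 = 110
dwelling 3: 110 + 67 = 177
dwelling 4: 177 + 67 = 244
dwelling 5: 244 + 67 = 311
dwelling 6: 311 + 67 = 378
dwelling 7: 378 + 67 = 445
dwelling 8: 445 + 67 = 512
dwelling 9: 512 + 67 = 579
dwelling 10: 579 + 67 = 646
dwelling 11: 646 + 67 = 713
dwelling 12: 713 + 67 = 780
dwelling 13: 780 + 67 = 847
dwelling 14: 847 + 67 = 914
dwelling 15: 914 + 67 = 981
dwelling 16: 981 + 67 = 1048
dwelling 17: 1048 + 67 = 1115
dwelling 18: 1115 + 67 = 1182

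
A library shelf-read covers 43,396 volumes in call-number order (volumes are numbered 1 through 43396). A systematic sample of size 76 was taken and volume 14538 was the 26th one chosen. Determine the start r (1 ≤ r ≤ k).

k = 43396/76 = 571
r = 14538 − (26−1)×571 = 14538 − 14275 = 263

263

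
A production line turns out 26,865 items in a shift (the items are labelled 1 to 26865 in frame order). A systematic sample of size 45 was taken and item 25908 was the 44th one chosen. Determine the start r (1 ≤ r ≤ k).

k = 26865/45 = 597
r = 25908 − (44−1)×597 = 25908 − 25671 = 237

237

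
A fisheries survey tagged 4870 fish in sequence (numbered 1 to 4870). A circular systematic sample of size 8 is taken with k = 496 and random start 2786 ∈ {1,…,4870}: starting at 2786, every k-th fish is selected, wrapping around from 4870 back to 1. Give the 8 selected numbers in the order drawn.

2786, 3282, 3778, 4274, 4770, 396, 892, 1388

Selection 1: 2786
Selection 2: 2786 + 496 = 3282
Selection 3: 3282 + 496 = 3778
Selection 4: 3778 + 496 = 4274
Selection 5: 4274 + 496 = 4770
Selection 6: 4770 + 496 = 5266 → 5266 − 4870 = 396
Selection 7: 396 + 496 = 892
Selection 8: 892 + 496 = 1388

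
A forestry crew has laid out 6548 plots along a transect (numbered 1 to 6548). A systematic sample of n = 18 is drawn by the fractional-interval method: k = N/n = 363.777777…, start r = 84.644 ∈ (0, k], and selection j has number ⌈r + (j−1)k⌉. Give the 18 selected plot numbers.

85, 449, 813, 1176, 1540, 1904, 2268, 2632, 2995, 3359, 3723, 4087, 4450, 4814, 5178, 5542, 5906, 6269

j=1: r + 0k = 84.644 → ⌈·⌉ = 85
j=2: r + 1k = 448.421777… → ⌈·⌉ = 449
j=3: r + 2k = 812.199555… → ⌈·⌉ = 813
j=4: r + 3k = 1175.977333… → ⌈·⌉ = 1176
j=5: r + 4k = 1539.755111… → ⌈·⌉ = 1540
j=6: r + 5k = 1903.532888… → ⌈·⌉ = 1904
j=7: r + 6k = 2267.310666… → ⌈·⌉ = 2268
j=8: r + 7k = 2631.088444… → ⌈·⌉ = 2632
j=9: r + 8k = 2994.866222… → ⌈·⌉ = 2995
j=10: r + 9k = 3358.644 → ⌈·⌉ = 3359
j=11: r + 10k = 3722.421777… → ⌈·⌉ = 3723
j=12: r + 11k = 4086.199555… → ⌈·⌉ = 4087
j=13: r + 12k = 4449.977333… → ⌈·⌉ = 4450
j=14: r + 13k = 4813.755111… → ⌈·⌉ = 4814
j=15: r + 14k = 5177.532888… → ⌈·⌉ = 5178
j=16: r + 15k = 5541.310666… → ⌈·⌉ = 5542
j=17: r + 16k = 5905.088444… → ⌈·⌉ = 5906
j=18: r + 17k = 6268.866222… → ⌈·⌉ = 6269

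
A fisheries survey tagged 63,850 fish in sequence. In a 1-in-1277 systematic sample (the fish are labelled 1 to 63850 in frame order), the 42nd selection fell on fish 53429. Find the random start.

1072

k = 1277
r = 53429 − (42−1)×1277 = 53429 − 52357 = 1072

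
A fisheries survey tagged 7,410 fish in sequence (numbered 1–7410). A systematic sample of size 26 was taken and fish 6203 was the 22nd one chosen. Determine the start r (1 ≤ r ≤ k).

218

k = 7410/26 = 285
r = 6203 − (22−1)×285 = 6203 − 5985 = 218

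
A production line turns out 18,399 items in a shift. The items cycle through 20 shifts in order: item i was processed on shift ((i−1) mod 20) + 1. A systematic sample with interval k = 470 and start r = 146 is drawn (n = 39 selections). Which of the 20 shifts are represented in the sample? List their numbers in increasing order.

Consecutive selections differ by k = 470, so their shift numbers differ by 470 mod 20 = 10.
gcd(470, 20) = 10, so the sample visits 20/10 = 2 distinct residues mod 20.
Start 146 is shift 6; the shifts hit are 6, 16.

6, 16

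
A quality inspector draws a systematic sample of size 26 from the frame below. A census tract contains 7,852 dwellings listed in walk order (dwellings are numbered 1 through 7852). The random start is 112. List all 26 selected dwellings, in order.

k = N/n = 7852/26 = 302
dwelling 1: 112
dwelling 2: 112 + 302 = 414
dwelling 3: 414 + 302 = 716
dwelling 4: 716 + 302 = 1018
dwelling 5: 1018 + 302 = 1320
dwelling 6: 1320 + 302 = 1622
dwelling 7: 1622 + 302 = 1924
dwelling 8: 1924 + 302 = 2226
dwelling 9: 2226 + 302 = 2528
dwelling 10: 2528 + 302 = 2830
dwelling 11: 2830 + 302 = 3132
dwelling 12: 3132 + 302 = 3434
dwelling 13: 3434 + 302 = 3736
dwelling 14: 3736 + 302 = 4038
dwelling 15: 4038 + 302 = 4340
dwelling 16: 4340 + 302 = 4642
dwelling 17: 4642 + 302 = 4944
dwelling 18: 4944 + 302 = 5246
dwelling 19: 5246 + 302 = 5548
dwelling 20: 5548 + 302 = 5850
dwelling 21: 5850 + 302 = 6152
dwelling 22: 6152 + 302 = 6454
dwelling 23: 6454 + 302 = 6756
dwelling 24: 6756 + 302 = 7058
dwelling 25: 7058 + 302 = 7360
dwelling 26: 7360 + 302 = 7662

112, 414, 716, 1018, 1320, 1622, 1924, 2226, 2528, 2830, 3132, 3434, 3736, 4038, 4340, 4642, 4944, 5246, 5548, 5850, 6152, 6454, 6756, 7058, 7360, 7662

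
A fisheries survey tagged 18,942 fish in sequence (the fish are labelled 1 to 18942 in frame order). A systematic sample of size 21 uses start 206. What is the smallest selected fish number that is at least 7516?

8324

k = 18942/21 = 902
Steps past start: ⌈(7516 − 206)/902⌉ = ⌈7310/902⌉ = 9
Selected fish: 206 + 9×902 = 8324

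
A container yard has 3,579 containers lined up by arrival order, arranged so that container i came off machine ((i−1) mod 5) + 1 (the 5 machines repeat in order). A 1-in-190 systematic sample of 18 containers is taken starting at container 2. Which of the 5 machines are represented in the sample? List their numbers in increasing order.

2

Consecutive selections differ by k = 190, so their machine numbers differ by 190 mod 5 = 0.
gcd(190, 5) = 5, so the sample visits 5/5 = 1 distinct residues mod 5.
Start 2 is machine 2; the machines hit are 2.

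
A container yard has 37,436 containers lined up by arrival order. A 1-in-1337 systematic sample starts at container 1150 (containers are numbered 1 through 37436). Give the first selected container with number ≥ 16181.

k = 1337
Steps past start: ⌈(16181 − 1150)/1337⌉ = ⌈15031/1337⌉ = 12
Selected container: 1150 + 12×1337 = 17194

17194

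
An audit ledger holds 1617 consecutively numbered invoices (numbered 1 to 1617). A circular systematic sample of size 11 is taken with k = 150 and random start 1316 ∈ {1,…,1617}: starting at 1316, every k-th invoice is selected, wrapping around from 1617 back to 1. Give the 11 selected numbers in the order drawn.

1316, 1466, 1616, 149, 299, 449, 599, 749, 899, 1049, 1199

Selection 1: 1316
Selection 2: 1316 + 150 = 1466
Selection 3: 1466 + 150 = 1616
Selection 4: 1616 + 150 = 1766 → 1766 − 1617 = 149
Selection 5: 149 + 150 = 299
Selection 6: 299 + 150 = 449
Selection 7: 449 + 150 = 599
Selection 8: 599 + 150 = 749
Selection 9: 749 + 150 = 899
Selection 10: 899 + 150 = 1049
Selection 11: 1049 + 150 = 1199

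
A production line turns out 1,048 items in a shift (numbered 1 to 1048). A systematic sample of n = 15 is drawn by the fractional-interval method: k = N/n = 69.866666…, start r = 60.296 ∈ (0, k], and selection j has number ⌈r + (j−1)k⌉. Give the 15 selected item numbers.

61, 131, 201, 270, 340, 410, 480, 550, 620, 690, 759, 829, 899, 969, 1039

j=1: r + 0k = 60.296 → ⌈·⌉ = 61
j=2: r + 1k = 130.162666… → ⌈·⌉ = 131
j=3: r + 2k = 200.029333… → ⌈·⌉ = 201
j=4: r + 3k = 269.896 → ⌈·⌉ = 270
j=5: r + 4k = 339.762666… → ⌈·⌉ = 340
j=6: r + 5k = 409.629333… → ⌈·⌉ = 410
j=7: r + 6k = 479.496 → ⌈·⌉ = 480
j=8: r + 7k = 549.362666… → ⌈·⌉ = 550
j=9: r + 8k = 619.229333… → ⌈·⌉ = 620
j=10: r + 9k = 689.096 → ⌈·⌉ = 690
j=11: r + 10k = 758.962666… → ⌈·⌉ = 759
j=12: r + 11k = 828.829333… → ⌈·⌉ = 829
j=13: r + 12k = 898.696 → ⌈·⌉ = 899
j=14: r + 13k = 968.562666… → ⌈·⌉ = 969
j=15: r + 14k = 1038.429333… → ⌈·⌉ = 1039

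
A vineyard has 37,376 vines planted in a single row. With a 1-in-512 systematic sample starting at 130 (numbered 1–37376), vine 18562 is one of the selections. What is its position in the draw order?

37

k = 512
position = (18562 − 130)/512 + 1 = 18432/512 + 1 = 36 + 1 = 37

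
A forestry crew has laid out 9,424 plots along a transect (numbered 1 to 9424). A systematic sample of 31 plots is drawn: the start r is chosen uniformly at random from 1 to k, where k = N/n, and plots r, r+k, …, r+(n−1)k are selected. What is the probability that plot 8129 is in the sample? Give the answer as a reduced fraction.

1/304

k = 9424/31 = 304.
Plot 8129 is selected iff r ≡ 8129 (mod 304); exactly one such r in {1,…,304}.
Inclusion probability = 1/304.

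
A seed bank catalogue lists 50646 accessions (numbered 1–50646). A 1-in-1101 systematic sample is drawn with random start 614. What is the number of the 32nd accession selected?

34745

k = 1101
32nd selection = r + (32−1)·k = 614 + 31×1101 = 614 + 34131 = 34745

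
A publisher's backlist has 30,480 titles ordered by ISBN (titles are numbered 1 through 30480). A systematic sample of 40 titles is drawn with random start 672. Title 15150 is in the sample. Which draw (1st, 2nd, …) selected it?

20

k = 30480/40 = 762
position = (15150 − 672)/762 + 1 = 14478/762 + 1 = 19 + 1 = 20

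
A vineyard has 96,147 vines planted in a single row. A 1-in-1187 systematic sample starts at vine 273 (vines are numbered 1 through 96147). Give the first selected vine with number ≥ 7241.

k = 1187
Steps past start: ⌈(7241 − 273)/1187⌉ = ⌈6968/1187⌉ = 6
Selected vine: 273 + 6×1187 = 7395

7395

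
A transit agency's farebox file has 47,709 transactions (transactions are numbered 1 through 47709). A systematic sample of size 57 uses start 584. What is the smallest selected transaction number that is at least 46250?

k = 47709/57 = 837
Steps past start: ⌈(46250 − 584)/837⌉ = ⌈45666/837⌉ = 55
Selected transaction: 584 + 55×837 = 46619

46619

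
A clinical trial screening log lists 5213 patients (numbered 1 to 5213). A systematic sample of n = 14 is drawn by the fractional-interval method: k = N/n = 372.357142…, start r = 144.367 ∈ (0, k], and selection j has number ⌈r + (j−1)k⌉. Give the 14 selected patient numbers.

145, 517, 890, 1262, 1634, 2007, 2379, 2751, 3124, 3496, 3868, 4241, 4613, 4986

j=1: r + 0k = 144.367 → ⌈·⌉ = 145
j=2: r + 1k = 516.724142… → ⌈·⌉ = 517
j=3: r + 2k = 889.081285… → ⌈·⌉ = 890
j=4: r + 3k = 1261.438428… → ⌈·⌉ = 1262
j=5: r + 4k = 1633.795571… → ⌈·⌉ = 1634
j=6: r + 5k = 2006.152714… → ⌈·⌉ = 2007
j=7: r + 6k = 2378.509857… → ⌈·⌉ = 2379
j=8: r + 7k = 2750.867 → ⌈·⌉ = 2751
j=9: r + 8k = 3123.224142… → ⌈·⌉ = 3124
j=10: r + 9k = 3495.581285… → ⌈·⌉ = 3496
j=11: r + 10k = 3867.938428… → ⌈·⌉ = 3868
j=12: r + 11k = 4240.295571… → ⌈·⌉ = 4241
j=13: r + 12k = 4612.652714… → ⌈·⌉ = 4613
j=14: r + 13k = 4985.009857… → ⌈·⌉ = 4986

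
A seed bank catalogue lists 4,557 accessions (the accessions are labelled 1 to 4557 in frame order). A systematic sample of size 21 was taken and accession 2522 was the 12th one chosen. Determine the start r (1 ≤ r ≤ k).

135

k = 4557/21 = 217
r = 2522 − (12−1)×217 = 2522 − 2387 = 135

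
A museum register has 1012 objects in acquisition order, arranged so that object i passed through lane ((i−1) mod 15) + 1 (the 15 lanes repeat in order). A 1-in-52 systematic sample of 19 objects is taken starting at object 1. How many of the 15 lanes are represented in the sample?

Consecutive selections differ by k = 52, so their lane numbers differ by 52 mod 15 = 7.
gcd(52, 15) = 1, so the sample visits 15/1 = 15 distinct residues mod 15.
Start 1 is lane 1; the lanes hit are 1, 2, 3, 4, 5, 6, 7, 8, 9, 10, 11, 12, 13, 14, 15.

15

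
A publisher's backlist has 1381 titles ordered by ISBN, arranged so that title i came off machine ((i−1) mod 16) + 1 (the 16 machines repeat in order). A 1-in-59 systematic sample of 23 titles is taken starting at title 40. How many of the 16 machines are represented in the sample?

Consecutive selections differ by k = 59, so their machine numbers differ by 59 mod 16 = 11.
gcd(59, 16) = 1, so the sample visits 16/1 = 16 distinct residues mod 16.
Start 40 is machine 8; the machines hit are 1, 2, 3, 4, 5, 6, 7, 8, 9, 10, 11, 12, 13, 14, 15, 16.

16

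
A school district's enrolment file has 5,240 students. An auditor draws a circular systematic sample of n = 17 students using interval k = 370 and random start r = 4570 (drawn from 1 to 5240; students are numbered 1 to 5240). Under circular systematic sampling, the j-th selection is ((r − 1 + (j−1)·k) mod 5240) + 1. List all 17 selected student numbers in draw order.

Selection 1: 4570
Selection 2: 4570 + 370 = 4940
Selection 3: 4940 + 370 = 5310 → 5310 − 5240 = 70
Selection 4: 70 + 370 = 440
Selection 5: 440 + 370 = 810
Selection 6: 810 + 370 = 1180
Selection 7: 1180 + 370 = 1550
Selection 8: 1550 + 370 = 1920
Selection 9: 1920 + 370 = 2290
Selection 10: 2290 + 370 = 2660
Selection 11: 2660 + 370 = 3030
Selection 12: 3030 + 370 = 3400
Selection 13: 3400 + 370 = 3770
Selection 14: 3770 + 370 = 4140
Selection 15: 4140 + 370 = 4510
Selection 16: 4510 + 370 = 4880
Selection 17: 4880 + 370 = 5250 → 5250 − 5240 = 10

4570, 4940, 70, 440, 810, 1180, 1550, 1920, 2290, 2660, 3030, 3400, 3770, 4140, 4510, 4880, 10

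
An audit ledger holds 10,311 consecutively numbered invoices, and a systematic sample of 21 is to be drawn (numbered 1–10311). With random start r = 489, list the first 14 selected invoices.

489, 980, 1471, 1962, 2453, 2944, 3435, 3926, 4417, 4908, 5399, 5890, 6381, 6872

k = N/n = 10311/21 = 491
invoice 1: 489
invoice 2: 489 + 491 = 980
invoice 3: 980 + 491 = 1471
invoice 4: 1471 + 491 = 1962
invoice 5: 1962 + 491 = 2453
invoice 6: 2453 + 491 = 2944
invoice 7: 2944 + 491 = 3435
invoice 8: 3435 + 491 = 3926
invoice 9: 3926 + 491 = 4417
invoice 10: 4417 + 491 = 4908
invoice 11: 4908 + 491 = 5399
invoice 12: 5399 + 491 = 5890
invoice 13: 5890 + 491 = 6381
invoice 14: 6381 + 491 = 6872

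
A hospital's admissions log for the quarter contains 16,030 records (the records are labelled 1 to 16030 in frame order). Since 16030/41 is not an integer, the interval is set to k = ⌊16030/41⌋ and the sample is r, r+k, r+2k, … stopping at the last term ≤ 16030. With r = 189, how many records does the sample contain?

k = ⌊16030/41⌋ = 390
Achieved size = ⌊(16030 − 189)/390⌋ + 1 = ⌊15841/390⌋ + 1 = 40 + 1 = 41
(last selection: 189 + 40×390 = 15789 ≤ 16030; next would be 16179 > 16030)

41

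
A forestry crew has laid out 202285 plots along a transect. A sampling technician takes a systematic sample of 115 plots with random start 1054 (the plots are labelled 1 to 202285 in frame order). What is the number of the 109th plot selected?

k = 202285/115 = 1759
109th selection = r + (109−1)·k = 1054 + 108×1759 = 1054 + 189972 = 191026

191026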